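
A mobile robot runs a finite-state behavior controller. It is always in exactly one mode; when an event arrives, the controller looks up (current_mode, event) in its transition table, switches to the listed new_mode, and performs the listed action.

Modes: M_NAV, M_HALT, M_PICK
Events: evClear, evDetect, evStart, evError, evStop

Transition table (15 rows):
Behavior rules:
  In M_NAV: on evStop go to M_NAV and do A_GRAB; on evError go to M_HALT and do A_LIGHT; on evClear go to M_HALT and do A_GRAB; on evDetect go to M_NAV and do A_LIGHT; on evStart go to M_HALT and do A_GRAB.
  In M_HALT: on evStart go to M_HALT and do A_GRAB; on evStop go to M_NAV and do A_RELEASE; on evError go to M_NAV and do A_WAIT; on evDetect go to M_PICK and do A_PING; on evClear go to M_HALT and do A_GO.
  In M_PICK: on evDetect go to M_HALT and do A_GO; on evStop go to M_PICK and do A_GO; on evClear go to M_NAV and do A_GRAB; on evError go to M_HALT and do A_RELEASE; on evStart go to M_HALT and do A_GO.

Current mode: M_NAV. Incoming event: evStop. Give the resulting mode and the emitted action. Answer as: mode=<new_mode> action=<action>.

mode=M_NAV action=A_GRAB

current mode = M_NAV; filter table to that mode:
  (M_NAV, evStop) → (M_NAV, A_GRAB)  ← event matches
  (M_NAV, evError) → (M_HALT, A_LIGHT)
  (M_NAV, evClear) → (M_HALT, A_GRAB)
  (M_NAV, evDetect) → (M_NAV, A_LIGHT)
  (M_NAV, evStart) → (M_HALT, A_GRAB)
event = evStop selects (M_NAV, A_GRAB)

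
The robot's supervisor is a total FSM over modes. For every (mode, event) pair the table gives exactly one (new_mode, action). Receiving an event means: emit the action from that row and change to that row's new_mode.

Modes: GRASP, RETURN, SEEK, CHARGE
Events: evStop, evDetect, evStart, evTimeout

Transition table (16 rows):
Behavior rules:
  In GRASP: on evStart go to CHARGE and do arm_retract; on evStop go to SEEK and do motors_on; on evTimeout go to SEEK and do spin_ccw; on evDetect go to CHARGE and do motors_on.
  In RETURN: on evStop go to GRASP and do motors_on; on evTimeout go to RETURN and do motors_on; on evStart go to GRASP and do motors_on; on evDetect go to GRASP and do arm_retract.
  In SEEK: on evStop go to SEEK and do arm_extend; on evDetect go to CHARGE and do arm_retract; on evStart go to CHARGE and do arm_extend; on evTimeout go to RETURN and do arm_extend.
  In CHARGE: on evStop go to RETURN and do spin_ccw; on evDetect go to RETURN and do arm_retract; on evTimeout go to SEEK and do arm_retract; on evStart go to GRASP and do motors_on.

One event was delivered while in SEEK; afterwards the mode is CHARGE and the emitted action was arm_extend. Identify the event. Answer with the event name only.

try evStop: (SEEK, evStop) → (SEEK, arm_extend)
try evDetect: (SEEK, evDetect) → (CHARGE, arm_retract)
try evStart: (SEEK, evStart) → (CHARGE, arm_extend)  ← matches
try evTimeout: (SEEK, evTimeout) → (RETURN, arm_extend)

evStart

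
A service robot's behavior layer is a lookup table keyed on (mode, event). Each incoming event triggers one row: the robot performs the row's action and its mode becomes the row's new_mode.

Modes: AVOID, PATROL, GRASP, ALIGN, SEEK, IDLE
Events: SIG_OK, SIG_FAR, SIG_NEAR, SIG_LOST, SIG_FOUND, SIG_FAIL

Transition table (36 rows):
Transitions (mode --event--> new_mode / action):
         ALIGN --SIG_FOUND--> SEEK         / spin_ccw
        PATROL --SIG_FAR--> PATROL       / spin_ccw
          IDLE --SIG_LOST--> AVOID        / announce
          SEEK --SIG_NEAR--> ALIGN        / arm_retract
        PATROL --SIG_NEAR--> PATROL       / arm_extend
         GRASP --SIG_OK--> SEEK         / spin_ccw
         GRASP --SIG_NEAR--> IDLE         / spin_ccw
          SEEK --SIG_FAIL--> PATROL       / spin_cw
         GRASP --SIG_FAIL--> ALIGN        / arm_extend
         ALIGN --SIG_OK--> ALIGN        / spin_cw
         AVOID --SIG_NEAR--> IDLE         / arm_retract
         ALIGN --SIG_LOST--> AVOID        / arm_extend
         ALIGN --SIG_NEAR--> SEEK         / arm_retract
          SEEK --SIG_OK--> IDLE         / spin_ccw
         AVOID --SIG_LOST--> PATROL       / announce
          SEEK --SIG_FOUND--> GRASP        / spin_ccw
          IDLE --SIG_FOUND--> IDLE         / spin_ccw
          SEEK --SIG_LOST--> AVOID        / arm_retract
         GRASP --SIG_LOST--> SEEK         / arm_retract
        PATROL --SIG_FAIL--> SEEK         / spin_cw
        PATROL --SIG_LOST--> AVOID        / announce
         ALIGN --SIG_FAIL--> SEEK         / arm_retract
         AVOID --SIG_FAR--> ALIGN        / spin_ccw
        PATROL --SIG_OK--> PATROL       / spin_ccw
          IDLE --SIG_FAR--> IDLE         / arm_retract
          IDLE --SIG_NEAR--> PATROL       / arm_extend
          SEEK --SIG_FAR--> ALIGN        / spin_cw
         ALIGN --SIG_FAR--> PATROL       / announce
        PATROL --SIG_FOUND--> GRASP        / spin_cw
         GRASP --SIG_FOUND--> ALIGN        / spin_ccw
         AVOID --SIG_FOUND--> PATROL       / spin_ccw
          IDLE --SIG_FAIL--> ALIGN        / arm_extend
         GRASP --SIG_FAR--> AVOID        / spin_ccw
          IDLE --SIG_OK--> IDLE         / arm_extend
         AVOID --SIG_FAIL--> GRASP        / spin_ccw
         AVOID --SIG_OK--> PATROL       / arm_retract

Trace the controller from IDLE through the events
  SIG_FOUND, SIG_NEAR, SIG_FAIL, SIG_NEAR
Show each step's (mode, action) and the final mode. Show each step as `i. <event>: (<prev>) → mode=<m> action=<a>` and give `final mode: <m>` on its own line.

1. SIG_FOUND: (IDLE) → mode=IDLE action=spin_ccw
2. SIG_NEAR: (IDLE) → mode=PATROL action=arm_extend
3. SIG_FAIL: (PATROL) → mode=SEEK action=spin_cw
4. SIG_NEAR: (SEEK) → mode=ALIGN action=arm_retract

final mode: ALIGN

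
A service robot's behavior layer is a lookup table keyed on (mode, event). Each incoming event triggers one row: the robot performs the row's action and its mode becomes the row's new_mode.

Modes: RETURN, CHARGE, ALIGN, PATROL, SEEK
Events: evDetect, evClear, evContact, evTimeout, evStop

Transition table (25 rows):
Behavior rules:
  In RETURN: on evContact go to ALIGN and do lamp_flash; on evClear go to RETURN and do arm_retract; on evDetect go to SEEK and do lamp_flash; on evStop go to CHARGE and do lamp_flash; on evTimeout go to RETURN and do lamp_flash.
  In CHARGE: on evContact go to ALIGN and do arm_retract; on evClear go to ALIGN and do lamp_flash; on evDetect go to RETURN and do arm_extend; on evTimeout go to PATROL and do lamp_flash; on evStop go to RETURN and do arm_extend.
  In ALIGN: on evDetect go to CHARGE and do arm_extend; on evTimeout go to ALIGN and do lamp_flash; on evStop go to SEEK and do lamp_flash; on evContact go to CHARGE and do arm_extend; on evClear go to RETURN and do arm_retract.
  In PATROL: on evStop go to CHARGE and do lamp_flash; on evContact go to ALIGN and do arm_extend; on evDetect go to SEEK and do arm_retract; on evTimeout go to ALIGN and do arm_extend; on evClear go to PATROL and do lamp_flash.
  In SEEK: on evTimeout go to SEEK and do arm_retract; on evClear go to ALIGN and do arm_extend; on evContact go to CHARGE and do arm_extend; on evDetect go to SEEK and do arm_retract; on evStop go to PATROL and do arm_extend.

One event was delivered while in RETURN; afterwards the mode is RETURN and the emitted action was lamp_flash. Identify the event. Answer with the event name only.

try evDetect: (RETURN, evDetect) → (SEEK, lamp_flash)
try evClear: (RETURN, evClear) → (RETURN, arm_retract)
try evContact: (RETURN, evContact) → (ALIGN, lamp_flash)
try evTimeout: (RETURN, evTimeout) → (RETURN, lamp_flash)  ← matches
try evStop: (RETURN, evStop) → (CHARGE, lamp_flash)

evTimeout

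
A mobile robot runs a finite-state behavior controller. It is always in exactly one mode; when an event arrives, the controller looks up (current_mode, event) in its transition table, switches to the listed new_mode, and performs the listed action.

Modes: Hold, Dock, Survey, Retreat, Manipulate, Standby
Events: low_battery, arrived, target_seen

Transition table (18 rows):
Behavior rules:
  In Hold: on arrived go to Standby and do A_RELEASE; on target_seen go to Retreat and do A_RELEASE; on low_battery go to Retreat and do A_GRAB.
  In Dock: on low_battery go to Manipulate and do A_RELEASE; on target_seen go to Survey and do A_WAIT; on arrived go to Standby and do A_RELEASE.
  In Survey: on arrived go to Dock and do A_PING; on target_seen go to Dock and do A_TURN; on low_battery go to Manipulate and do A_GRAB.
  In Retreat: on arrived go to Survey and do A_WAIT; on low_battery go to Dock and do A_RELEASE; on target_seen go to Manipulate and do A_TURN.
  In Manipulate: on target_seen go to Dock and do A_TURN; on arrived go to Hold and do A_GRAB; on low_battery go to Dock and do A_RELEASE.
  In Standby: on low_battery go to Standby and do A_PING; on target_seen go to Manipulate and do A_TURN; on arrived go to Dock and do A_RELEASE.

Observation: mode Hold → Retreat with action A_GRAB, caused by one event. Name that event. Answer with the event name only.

low_battery

try low_battery: (Hold, low_battery) → (Retreat, A_GRAB)  ← matches
try arrived: (Hold, arrived) → (Standby, A_RELEASE)
try target_seen: (Hold, target_seen) → (Retreat, A_RELEASE)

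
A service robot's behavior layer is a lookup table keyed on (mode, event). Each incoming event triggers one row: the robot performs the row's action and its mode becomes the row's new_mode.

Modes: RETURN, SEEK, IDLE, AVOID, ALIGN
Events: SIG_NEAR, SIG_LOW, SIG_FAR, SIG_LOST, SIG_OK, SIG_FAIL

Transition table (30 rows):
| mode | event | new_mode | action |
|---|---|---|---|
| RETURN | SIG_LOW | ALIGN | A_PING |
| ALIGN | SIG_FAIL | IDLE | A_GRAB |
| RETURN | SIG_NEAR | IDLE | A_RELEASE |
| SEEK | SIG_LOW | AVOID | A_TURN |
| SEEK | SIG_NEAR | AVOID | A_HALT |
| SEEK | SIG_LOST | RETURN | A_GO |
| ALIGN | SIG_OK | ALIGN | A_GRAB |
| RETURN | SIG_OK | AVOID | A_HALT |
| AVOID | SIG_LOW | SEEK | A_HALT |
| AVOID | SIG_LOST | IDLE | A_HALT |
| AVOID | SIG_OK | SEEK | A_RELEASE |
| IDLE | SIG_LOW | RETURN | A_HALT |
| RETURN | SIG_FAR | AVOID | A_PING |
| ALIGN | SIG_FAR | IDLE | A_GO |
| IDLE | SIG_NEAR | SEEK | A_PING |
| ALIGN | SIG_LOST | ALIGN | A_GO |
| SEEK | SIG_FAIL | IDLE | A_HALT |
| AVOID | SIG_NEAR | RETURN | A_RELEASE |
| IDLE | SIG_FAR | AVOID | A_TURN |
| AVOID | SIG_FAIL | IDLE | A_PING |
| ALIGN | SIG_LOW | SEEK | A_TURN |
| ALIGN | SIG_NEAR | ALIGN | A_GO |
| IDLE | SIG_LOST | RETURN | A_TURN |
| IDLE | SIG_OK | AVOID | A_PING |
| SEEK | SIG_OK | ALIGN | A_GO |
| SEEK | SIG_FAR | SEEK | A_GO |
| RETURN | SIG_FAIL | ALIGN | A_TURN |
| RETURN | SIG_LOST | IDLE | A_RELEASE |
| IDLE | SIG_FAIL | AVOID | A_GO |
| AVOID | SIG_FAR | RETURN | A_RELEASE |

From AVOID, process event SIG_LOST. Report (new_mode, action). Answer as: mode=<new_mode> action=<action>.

mode=IDLE action=A_HALT

current mode = AVOID; filter table to that mode:
  (AVOID, SIG_LOW) → (SEEK, A_HALT)
  (AVOID, SIG_LOST) → (IDLE, A_HALT)  ← event matches
  (AVOID, SIG_OK) → (SEEK, A_RELEASE)
  (AVOID, SIG_NEAR) → (RETURN, A_RELEASE)
  (AVOID, SIG_FAIL) → (IDLE, A_PING)
  (AVOID, SIG_FAR) → (RETURN, A_RELEASE)
event = SIG_LOST selects (IDLE, A_HALT)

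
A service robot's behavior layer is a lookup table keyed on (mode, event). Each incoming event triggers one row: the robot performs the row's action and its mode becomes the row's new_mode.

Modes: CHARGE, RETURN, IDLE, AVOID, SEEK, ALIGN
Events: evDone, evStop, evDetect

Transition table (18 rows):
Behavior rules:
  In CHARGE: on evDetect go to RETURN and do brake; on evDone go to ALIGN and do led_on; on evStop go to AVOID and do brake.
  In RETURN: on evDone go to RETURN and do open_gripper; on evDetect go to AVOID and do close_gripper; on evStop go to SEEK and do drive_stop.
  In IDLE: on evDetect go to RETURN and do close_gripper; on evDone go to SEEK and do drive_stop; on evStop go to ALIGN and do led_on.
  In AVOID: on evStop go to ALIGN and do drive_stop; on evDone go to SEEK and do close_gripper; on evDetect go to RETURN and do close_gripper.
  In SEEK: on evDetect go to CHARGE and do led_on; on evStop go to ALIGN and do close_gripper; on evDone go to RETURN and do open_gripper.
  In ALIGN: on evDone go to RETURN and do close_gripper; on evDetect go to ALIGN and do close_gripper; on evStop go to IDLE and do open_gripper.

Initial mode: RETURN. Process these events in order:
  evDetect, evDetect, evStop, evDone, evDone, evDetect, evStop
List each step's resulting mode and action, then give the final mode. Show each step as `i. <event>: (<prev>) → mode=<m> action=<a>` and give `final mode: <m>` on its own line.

1. evDetect: (RETURN) → mode=AVOID action=close_gripper
2. evDetect: (AVOID) → mode=RETURN action=close_gripper
3. evStop: (RETURN) → mode=SEEK action=drive_stop
4. evDone: (SEEK) → mode=RETURN action=open_gripper
5. evDone: (RETURN) → mode=RETURN action=open_gripper
6. evDetect: (RETURN) → mode=AVOID action=close_gripper
7. evStop: (AVOID) → mode=ALIGN action=drive_stop

final mode: ALIGN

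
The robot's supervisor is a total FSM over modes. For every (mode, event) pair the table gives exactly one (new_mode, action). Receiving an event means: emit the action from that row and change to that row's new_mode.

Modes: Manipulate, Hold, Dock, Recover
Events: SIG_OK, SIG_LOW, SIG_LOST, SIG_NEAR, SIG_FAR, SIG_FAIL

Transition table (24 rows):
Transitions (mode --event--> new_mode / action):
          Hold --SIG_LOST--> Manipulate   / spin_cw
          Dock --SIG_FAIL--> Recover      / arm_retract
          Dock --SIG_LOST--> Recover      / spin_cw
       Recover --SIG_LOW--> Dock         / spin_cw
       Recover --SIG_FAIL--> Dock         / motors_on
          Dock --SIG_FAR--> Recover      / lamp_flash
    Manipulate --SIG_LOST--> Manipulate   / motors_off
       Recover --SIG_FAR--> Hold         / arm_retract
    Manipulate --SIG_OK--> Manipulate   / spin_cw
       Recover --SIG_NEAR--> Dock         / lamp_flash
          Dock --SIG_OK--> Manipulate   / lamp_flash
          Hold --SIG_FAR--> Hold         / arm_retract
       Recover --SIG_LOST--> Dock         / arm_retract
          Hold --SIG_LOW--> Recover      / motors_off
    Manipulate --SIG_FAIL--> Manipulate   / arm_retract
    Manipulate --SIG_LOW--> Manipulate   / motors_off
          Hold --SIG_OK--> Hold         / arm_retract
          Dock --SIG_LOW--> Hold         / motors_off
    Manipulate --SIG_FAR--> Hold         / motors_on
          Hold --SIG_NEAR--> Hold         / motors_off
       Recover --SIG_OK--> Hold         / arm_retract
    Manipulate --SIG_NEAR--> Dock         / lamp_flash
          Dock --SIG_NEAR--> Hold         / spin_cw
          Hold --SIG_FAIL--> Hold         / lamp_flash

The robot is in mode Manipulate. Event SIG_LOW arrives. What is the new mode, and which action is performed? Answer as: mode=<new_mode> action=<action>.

mode=Manipulate action=motors_off

current mode = Manipulate; filter table to that mode:
  (Manipulate, SIG_LOST) → (Manipulate, motors_off)
  (Manipulate, SIG_OK) → (Manipulate, spin_cw)
  (Manipulate, SIG_FAIL) → (Manipulate, arm_retract)
  (Manipulate, SIG_LOW) → (Manipulate, motors_off)  ← event matches
  (Manipulate, SIG_FAR) → (Hold, motors_on)
  (Manipulate, SIG_NEAR) → (Dock, lamp_flash)
event = SIG_LOW selects (Manipulate, motors_off)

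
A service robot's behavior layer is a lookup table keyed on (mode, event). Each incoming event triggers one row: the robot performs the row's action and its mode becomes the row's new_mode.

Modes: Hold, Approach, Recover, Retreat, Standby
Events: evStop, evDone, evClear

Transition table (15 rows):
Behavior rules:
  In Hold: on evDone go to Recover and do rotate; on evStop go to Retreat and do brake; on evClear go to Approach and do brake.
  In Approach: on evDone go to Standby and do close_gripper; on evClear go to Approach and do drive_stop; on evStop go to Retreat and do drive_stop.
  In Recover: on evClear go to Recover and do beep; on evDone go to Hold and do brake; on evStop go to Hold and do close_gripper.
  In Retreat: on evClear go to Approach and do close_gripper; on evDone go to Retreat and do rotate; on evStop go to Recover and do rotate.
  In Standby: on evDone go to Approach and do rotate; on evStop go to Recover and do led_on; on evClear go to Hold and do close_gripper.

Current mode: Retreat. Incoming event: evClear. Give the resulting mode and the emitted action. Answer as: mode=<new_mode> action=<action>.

mode=Approach action=close_gripper

current mode = Retreat; filter table to that mode:
  (Retreat, evClear) → (Approach, close_gripper)  ← event matches
  (Retreat, evDone) → (Retreat, rotate)
  (Retreat, evStop) → (Recover, rotate)
event = evClear selects (Approach, close_gripper)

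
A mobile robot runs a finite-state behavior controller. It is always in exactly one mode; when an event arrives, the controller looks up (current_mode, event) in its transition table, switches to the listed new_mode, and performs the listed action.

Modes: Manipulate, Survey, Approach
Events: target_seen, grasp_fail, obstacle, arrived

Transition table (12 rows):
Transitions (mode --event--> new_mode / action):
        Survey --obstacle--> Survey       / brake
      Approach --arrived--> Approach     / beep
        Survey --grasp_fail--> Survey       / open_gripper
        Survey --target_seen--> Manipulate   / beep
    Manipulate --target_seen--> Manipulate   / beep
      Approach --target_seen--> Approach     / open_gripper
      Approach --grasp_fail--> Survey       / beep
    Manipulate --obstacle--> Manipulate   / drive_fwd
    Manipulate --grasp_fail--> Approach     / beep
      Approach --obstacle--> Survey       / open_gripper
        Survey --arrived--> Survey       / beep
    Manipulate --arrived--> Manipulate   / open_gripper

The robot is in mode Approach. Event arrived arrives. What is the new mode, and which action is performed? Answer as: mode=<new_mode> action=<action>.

mode=Approach action=beep

current mode = Approach; filter table to that mode:
  (Approach, arrived) → (Approach, beep)  ← event matches
  (Approach, target_seen) → (Approach, open_gripper)
  (Approach, grasp_fail) → (Survey, beep)
  (Approach, obstacle) → (Survey, open_gripper)
event = arrived selects (Approach, beep)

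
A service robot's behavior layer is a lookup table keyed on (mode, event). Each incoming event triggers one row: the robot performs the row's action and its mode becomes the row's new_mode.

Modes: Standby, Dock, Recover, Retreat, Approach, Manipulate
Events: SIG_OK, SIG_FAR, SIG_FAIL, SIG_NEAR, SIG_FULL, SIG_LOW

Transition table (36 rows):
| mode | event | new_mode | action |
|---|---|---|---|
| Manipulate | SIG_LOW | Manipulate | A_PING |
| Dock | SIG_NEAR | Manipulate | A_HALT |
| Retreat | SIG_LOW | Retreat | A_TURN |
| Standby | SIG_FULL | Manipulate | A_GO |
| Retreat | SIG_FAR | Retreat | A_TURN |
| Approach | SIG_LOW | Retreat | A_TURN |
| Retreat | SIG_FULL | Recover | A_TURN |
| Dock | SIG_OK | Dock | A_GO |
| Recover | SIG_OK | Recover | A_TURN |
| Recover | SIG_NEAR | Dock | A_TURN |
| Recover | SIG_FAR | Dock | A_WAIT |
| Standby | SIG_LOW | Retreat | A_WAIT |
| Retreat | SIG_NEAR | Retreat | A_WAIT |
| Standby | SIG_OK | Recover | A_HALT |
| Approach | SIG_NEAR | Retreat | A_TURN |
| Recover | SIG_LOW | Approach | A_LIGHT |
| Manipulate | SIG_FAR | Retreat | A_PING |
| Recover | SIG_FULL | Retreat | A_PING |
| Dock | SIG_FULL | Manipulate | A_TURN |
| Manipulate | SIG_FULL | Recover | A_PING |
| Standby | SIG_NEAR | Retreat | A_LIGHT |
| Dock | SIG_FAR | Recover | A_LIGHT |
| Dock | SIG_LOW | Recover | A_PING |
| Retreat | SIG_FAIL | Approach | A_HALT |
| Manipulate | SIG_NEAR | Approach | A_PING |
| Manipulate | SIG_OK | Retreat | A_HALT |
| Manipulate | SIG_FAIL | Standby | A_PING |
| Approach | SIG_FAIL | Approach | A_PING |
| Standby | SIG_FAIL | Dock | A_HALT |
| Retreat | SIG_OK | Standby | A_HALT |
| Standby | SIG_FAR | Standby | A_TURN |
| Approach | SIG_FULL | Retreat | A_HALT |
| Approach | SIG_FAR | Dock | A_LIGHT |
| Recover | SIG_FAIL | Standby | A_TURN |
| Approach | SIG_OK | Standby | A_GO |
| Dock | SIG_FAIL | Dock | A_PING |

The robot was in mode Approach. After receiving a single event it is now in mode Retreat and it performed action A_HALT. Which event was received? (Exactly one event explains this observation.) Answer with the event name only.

SIG_FULL

try SIG_OK: (Approach, SIG_OK) → (Standby, A_GO)
try SIG_FAR: (Approach, SIG_FAR) → (Dock, A_LIGHT)
try SIG_FAIL: (Approach, SIG_FAIL) → (Approach, A_PING)
try SIG_NEAR: (Approach, SIG_NEAR) → (Retreat, A_TURN)
try SIG_FULL: (Approach, SIG_FULL) → (Retreat, A_HALT)  ← matches
try SIG_LOW: (Approach, SIG_LOW) → (Retreat, A_TURN)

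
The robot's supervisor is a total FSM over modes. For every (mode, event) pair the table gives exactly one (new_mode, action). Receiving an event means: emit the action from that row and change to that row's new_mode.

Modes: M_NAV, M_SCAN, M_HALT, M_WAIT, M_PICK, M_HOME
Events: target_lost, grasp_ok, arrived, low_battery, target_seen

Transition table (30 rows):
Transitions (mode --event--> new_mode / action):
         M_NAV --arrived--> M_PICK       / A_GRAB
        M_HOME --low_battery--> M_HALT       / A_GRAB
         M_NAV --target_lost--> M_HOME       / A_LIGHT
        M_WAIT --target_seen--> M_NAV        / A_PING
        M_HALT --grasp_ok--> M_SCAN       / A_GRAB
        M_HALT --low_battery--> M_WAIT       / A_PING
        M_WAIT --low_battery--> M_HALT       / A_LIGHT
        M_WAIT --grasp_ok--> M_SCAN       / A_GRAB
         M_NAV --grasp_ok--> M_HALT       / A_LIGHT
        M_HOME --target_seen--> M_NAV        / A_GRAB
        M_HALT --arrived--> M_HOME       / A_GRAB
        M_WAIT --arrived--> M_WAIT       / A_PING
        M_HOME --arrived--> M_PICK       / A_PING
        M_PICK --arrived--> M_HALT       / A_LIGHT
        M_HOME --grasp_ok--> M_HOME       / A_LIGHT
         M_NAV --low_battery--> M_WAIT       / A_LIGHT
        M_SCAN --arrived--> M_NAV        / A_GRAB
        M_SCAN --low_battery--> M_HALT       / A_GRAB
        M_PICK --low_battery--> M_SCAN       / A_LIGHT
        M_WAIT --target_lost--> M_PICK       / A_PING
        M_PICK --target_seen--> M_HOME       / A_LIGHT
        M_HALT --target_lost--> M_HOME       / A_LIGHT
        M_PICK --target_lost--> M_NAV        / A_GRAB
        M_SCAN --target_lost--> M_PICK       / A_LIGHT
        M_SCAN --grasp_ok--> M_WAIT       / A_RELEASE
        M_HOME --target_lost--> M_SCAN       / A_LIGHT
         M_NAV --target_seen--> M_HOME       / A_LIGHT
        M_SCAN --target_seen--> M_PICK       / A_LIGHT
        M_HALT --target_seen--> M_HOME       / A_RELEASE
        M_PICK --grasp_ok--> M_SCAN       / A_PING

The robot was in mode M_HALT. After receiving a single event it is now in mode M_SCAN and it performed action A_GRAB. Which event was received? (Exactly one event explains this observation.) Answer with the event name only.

try target_lost: (M_HALT, target_lost) → (M_HOME, A_LIGHT)
try grasp_ok: (M_HALT, grasp_ok) → (M_SCAN, A_GRAB)  ← matches
try arrived: (M_HALT, arrived) → (M_HOME, A_GRAB)
try low_battery: (M_HALT, low_battery) → (M_WAIT, A_PING)
try target_seen: (M_HALT, target_seen) → (M_HOME, A_RELEASE)

grasp_ok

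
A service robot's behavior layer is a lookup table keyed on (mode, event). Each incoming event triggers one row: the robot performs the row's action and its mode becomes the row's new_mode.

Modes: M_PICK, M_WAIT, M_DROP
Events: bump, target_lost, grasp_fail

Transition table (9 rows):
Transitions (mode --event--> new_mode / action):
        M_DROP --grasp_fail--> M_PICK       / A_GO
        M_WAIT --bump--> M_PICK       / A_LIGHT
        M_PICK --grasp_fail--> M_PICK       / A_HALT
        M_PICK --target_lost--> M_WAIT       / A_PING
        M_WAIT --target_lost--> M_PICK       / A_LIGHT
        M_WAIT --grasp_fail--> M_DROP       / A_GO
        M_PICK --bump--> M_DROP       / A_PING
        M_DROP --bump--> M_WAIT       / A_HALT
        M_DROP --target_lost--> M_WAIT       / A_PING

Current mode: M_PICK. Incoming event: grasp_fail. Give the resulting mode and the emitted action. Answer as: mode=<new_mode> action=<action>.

mode=M_PICK action=A_HALT

current mode = M_PICK; filter table to that mode:
  (M_PICK, grasp_fail) → (M_PICK, A_HALT)  ← event matches
  (M_PICK, target_lost) → (M_WAIT, A_PING)
  (M_PICK, bump) → (M_DROP, A_PING)
event = grasp_fail selects (M_PICK, A_HALT)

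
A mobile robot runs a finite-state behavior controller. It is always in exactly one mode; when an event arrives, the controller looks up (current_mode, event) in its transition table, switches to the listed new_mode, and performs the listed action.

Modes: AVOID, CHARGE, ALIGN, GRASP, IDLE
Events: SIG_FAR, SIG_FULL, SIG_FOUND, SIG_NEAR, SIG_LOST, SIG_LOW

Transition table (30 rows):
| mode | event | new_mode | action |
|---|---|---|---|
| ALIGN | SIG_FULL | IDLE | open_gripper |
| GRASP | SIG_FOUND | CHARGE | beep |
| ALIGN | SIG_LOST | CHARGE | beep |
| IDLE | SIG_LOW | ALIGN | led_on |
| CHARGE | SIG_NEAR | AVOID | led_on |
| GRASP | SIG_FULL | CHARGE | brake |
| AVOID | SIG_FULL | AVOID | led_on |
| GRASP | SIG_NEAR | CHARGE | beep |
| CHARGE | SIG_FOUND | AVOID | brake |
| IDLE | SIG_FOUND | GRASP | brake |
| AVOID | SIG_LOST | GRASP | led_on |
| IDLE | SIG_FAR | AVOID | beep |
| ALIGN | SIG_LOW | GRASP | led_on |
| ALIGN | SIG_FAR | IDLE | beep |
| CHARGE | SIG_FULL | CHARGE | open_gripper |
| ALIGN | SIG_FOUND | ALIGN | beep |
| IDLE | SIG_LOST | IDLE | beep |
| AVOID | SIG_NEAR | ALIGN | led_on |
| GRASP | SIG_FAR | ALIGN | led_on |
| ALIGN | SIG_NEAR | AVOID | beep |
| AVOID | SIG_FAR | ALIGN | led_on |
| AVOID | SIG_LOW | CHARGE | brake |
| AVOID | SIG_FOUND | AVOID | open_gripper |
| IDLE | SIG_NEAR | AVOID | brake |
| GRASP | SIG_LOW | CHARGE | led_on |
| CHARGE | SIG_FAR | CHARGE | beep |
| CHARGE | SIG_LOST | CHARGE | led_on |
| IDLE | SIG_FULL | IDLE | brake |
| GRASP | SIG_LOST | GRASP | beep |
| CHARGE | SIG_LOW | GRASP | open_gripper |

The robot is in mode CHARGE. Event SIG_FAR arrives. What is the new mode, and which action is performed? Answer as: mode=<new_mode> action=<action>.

mode=CHARGE action=beep

current mode = CHARGE; filter table to that mode:
  (CHARGE, SIG_NEAR) → (AVOID, led_on)
  (CHARGE, SIG_FOUND) → (AVOID, brake)
  (CHARGE, SIG_FULL) → (CHARGE, open_gripper)
  (CHARGE, SIG_FAR) → (CHARGE, beep)  ← event matches
  (CHARGE, SIG_LOST) → (CHARGE, led_on)
  (CHARGE, SIG_LOW) → (GRASP, open_gripper)
event = SIG_FAR selects (CHARGE, beep)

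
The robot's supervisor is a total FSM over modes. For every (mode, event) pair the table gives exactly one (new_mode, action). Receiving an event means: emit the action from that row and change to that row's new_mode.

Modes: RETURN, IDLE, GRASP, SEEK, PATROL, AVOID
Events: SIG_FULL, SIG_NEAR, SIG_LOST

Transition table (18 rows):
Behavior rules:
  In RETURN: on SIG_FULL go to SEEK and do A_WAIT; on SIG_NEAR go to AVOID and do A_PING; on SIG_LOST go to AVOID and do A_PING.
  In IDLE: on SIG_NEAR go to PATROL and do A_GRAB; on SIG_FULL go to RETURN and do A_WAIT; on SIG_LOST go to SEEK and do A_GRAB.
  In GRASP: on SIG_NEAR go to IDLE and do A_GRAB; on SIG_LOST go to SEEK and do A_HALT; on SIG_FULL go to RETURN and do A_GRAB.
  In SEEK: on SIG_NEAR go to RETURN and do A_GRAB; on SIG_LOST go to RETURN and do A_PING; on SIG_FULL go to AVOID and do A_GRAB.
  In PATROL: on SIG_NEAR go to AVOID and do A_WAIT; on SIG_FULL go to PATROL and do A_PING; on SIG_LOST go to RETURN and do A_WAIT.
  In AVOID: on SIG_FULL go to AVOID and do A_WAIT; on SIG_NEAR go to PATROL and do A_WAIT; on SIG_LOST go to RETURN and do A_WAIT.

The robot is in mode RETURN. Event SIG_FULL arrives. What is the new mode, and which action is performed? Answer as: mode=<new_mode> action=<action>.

mode=SEEK action=A_WAIT

current mode = RETURN; filter table to that mode:
  (RETURN, SIG_FULL) → (SEEK, A_WAIT)  ← event matches
  (RETURN, SIG_NEAR) → (AVOID, A_PING)
  (RETURN, SIG_LOST) → (AVOID, A_PING)
event = SIG_FULL selects (SEEK, A_WAIT)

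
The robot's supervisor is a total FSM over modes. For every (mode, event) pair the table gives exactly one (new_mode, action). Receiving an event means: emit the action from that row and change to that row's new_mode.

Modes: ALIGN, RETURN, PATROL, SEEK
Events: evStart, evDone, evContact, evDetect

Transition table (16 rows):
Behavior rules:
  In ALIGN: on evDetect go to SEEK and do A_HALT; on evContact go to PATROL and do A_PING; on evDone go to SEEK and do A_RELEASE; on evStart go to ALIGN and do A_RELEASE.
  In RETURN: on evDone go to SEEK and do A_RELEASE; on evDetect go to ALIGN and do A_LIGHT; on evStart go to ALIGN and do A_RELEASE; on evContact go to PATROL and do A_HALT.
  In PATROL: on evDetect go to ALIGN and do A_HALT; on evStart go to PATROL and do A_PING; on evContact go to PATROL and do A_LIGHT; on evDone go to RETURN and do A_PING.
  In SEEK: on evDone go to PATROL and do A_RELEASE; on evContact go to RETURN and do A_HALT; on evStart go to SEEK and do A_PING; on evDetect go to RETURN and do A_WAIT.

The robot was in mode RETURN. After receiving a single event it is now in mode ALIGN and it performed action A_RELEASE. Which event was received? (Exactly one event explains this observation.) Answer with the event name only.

try evStart: (RETURN, evStart) → (ALIGN, A_RELEASE)  ← matches
try evDone: (RETURN, evDone) → (SEEK, A_RELEASE)
try evContact: (RETURN, evContact) → (PATROL, A_HALT)
try evDetect: (RETURN, evDetect) → (ALIGN, A_LIGHT)

evStart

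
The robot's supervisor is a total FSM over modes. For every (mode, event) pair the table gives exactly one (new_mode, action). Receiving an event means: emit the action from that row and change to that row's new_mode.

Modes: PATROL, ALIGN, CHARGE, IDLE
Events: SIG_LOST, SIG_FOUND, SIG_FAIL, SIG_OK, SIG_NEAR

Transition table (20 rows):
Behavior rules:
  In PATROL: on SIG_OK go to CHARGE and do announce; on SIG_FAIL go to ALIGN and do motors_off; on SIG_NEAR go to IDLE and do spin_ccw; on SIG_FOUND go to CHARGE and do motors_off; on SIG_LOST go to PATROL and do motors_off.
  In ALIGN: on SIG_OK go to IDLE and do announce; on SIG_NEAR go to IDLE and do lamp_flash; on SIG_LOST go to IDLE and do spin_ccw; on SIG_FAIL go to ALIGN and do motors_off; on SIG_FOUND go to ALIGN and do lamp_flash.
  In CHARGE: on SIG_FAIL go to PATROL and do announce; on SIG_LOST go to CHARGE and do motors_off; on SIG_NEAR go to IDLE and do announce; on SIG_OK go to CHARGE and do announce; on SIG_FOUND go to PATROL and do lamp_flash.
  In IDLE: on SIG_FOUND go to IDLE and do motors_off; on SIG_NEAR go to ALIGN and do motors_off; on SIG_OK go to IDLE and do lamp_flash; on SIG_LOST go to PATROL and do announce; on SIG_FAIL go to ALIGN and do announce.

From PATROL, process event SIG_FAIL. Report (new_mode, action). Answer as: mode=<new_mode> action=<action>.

current mode = PATROL; filter table to that mode:
  (PATROL, SIG_OK) → (CHARGE, announce)
  (PATROL, SIG_FAIL) → (ALIGN, motors_off)  ← event matches
  (PATROL, SIG_NEAR) → (IDLE, spin_ccw)
  (PATROL, SIG_FOUND) → (CHARGE, motors_off)
  (PATROL, SIG_LOST) → (PATROL, motors_off)
event = SIG_FAIL selects (ALIGN, motors_off)

mode=ALIGN action=motors_off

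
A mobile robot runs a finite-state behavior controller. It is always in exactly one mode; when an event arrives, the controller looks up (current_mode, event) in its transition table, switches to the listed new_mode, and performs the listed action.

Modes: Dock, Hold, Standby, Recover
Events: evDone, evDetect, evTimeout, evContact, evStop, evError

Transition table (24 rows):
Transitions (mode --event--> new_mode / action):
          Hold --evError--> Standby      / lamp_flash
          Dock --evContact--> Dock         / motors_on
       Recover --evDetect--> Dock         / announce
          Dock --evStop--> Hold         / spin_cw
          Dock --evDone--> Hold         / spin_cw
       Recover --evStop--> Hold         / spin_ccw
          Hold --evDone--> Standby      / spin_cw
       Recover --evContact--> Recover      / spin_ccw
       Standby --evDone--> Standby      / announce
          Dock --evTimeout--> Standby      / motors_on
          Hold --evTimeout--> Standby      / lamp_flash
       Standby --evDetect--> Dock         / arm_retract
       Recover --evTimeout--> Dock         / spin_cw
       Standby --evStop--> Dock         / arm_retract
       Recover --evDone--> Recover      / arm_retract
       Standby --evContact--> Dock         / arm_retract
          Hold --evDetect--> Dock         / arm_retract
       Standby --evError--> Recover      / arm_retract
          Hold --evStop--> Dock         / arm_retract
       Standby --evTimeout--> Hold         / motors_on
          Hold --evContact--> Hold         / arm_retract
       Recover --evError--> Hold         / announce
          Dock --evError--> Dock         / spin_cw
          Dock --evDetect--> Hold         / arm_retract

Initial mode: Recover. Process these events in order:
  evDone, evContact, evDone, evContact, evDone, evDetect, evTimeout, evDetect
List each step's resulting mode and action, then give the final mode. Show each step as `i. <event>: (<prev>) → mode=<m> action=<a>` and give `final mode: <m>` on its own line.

1. evDone: (Recover) → mode=Recover action=arm_retract
2. evContact: (Recover) → mode=Recover action=spin_ccw
3. evDone: (Recover) → mode=Recover action=arm_retract
4. evContact: (Recover) → mode=Recover action=spin_ccw
5. evDone: (Recover) → mode=Recover action=arm_retract
6. evDetect: (Recover) → mode=Dock action=announce
7. evTimeout: (Dock) → mode=Standby action=motors_on
8. evDetect: (Standby) → mode=Dock action=arm_retract

final mode: Dock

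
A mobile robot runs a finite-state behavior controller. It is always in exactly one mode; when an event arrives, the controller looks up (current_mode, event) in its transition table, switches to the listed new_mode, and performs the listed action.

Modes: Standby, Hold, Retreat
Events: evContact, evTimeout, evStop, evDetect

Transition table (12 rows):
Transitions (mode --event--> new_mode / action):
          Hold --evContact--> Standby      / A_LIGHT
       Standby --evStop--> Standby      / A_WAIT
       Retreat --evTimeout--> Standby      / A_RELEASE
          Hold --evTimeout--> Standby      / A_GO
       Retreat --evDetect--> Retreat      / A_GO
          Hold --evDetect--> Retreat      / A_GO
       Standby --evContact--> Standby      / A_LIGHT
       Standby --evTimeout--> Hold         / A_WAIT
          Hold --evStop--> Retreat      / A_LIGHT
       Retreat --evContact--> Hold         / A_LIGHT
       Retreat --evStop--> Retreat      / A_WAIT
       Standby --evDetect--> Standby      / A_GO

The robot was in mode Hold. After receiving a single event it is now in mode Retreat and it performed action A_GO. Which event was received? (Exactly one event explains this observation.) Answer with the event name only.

evDetect

try evContact: (Hold, evContact) → (Standby, A_LIGHT)
try evTimeout: (Hold, evTimeout) → (Standby, A_GO)
try evStop: (Hold, evStop) → (Retreat, A_LIGHT)
try evDetect: (Hold, evDetect) → (Retreat, A_GO)  ← matches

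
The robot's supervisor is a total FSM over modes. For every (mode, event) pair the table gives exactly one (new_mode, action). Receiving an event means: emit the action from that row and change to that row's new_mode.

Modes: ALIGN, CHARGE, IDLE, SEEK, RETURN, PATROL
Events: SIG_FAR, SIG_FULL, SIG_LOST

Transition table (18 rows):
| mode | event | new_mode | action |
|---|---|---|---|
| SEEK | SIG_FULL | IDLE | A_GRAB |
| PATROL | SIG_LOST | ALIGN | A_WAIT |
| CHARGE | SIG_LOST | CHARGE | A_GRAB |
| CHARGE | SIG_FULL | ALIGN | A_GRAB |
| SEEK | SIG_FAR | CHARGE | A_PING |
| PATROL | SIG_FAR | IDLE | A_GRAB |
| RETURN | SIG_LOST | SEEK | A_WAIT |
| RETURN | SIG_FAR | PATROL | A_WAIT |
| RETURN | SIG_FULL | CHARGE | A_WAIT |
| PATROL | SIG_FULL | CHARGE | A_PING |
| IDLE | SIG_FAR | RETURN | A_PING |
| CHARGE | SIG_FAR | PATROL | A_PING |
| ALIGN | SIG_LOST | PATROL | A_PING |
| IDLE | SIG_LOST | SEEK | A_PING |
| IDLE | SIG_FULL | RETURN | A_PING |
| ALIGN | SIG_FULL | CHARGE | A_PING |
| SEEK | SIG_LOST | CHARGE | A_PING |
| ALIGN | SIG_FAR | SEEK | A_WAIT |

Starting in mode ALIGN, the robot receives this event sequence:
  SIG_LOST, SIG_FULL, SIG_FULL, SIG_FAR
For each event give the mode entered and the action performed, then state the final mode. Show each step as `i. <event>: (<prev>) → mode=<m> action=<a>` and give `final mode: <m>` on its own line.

final mode: SEEK

1. SIG_LOST: (ALIGN) → mode=PATROL action=A_PING
2. SIG_FULL: (PATROL) → mode=CHARGE action=A_PING
3. SIG_FULL: (CHARGE) → mode=ALIGN action=A_GRAB
4. SIG_FAR: (ALIGN) → mode=SEEK action=A_WAIT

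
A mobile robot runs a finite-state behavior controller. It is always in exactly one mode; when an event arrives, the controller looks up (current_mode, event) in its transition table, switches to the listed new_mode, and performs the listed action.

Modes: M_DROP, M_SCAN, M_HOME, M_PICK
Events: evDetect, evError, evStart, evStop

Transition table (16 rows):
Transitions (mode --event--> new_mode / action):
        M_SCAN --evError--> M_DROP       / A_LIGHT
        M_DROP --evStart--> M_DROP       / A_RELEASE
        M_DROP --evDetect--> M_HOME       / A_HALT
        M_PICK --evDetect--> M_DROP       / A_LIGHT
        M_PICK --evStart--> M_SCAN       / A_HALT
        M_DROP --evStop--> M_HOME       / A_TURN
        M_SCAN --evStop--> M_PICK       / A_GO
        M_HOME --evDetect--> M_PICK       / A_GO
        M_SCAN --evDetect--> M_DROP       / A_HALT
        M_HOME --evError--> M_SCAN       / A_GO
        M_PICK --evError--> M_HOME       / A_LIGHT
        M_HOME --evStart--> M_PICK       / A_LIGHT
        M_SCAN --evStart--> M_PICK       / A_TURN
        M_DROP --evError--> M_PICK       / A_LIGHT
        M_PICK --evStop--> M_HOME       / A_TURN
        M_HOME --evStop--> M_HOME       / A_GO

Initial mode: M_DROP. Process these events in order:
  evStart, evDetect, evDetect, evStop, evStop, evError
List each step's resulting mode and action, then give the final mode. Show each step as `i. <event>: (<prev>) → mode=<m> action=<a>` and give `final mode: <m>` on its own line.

final mode: M_SCAN

1. evStart: (M_DROP) → mode=M_DROP action=A_RELEASE
2. evDetect: (M_DROP) → mode=M_HOME action=A_HALT
3. evDetect: (M_HOME) → mode=M_PICK action=A_GO
4. evStop: (M_PICK) → mode=M_HOME action=A_TURN
5. evStop: (M_HOME) → mode=M_HOME action=A_GO
6. evError: (M_HOME) → mode=M_SCAN action=A_GO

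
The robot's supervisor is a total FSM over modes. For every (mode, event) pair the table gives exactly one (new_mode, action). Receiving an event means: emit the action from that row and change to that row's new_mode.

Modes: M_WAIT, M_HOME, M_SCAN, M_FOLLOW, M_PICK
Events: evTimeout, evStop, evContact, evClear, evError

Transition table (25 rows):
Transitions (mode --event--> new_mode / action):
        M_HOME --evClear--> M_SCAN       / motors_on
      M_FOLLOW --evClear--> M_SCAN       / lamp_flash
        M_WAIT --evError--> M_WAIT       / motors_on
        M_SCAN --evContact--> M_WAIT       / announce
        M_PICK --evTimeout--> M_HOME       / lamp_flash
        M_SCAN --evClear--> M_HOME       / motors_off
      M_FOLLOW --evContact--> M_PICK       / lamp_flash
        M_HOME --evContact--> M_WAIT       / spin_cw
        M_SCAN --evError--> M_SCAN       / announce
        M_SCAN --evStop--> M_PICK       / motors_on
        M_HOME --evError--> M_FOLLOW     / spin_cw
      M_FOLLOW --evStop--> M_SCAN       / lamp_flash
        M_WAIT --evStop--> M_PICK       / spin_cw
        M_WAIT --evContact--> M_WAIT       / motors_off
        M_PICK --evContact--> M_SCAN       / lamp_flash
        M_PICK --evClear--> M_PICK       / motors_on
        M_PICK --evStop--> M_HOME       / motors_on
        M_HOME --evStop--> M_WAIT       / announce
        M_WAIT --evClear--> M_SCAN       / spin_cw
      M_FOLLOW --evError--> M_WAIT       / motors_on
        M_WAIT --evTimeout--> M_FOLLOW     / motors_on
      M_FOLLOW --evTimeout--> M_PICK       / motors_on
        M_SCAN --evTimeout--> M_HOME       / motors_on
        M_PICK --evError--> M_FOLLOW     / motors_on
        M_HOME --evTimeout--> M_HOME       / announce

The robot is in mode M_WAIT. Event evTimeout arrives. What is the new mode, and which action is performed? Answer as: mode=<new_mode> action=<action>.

mode=M_FOLLOW action=motors_on

current mode = M_WAIT; filter table to that mode:
  (M_WAIT, evError) → (M_WAIT, motors_on)
  (M_WAIT, evStop) → (M_PICK, spin_cw)
  (M_WAIT, evContact) → (M_WAIT, motors_off)
  (M_WAIT, evClear) → (M_SCAN, spin_cw)
  (M_WAIT, evTimeout) → (M_FOLLOW, motors_on)  ← event matches
event = evTimeout selects (M_FOLLOW, motors_on)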